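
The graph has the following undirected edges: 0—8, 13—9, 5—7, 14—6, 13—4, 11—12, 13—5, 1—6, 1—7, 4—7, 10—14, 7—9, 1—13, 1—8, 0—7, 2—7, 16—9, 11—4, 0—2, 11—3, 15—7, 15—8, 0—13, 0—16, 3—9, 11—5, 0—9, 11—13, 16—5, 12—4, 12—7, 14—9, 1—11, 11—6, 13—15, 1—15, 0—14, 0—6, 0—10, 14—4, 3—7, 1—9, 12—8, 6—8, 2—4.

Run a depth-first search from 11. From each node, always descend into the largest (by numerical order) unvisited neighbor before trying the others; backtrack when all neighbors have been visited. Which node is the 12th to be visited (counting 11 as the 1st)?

Visit 11
11 → 13
13 → 15
15 → 8
8 → 12
12 → 7
7 → 9
9 → 16
16 → 5
16 → 0
0 → 14
14 → 10
14 → 6
6 → 1
14 → 4
4 → 2
9 → 3

Visit order: 11, 13, 15, 8, 12, 7, 9, 16, 5, 0, 14, 10, 6, 1, 4, 2, 3

10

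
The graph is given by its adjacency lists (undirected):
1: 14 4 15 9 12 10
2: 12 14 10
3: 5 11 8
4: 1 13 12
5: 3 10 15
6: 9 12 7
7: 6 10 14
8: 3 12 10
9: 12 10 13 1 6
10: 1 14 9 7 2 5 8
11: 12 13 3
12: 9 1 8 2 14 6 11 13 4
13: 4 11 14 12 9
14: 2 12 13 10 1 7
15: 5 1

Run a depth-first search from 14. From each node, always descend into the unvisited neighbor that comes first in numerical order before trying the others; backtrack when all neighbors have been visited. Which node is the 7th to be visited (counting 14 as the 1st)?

Visit 14
14 → 1
1 → 4
4 → 12
12 → 2
2 → 10
10 → 5
5 → 3
3 → 8
3 → 11
11 → 13
13 → 9
9 → 6
6 → 7
5 → 15

Visit order: 14, 1, 4, 12, 2, 10, 5, 3, 8, 11, 13, 9, 6, 7, 15

5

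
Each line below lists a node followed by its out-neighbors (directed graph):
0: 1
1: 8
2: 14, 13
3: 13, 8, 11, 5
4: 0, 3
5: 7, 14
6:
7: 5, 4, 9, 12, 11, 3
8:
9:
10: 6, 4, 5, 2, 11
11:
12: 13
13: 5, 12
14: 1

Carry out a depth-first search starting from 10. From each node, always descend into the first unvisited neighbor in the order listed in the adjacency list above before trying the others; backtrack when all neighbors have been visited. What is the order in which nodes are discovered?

10, 6, 4, 0, 1, 8, 3, 13, 5, 7, 9, 12, 11, 14, 2

Visit 10
10 → 6
10 → 4
4 → 0
0 → 1
1 → 8
4 → 3
3 → 13
13 → 5
5 → 7
7 → 9
7 → 12
7 → 11
5 → 14
10 → 2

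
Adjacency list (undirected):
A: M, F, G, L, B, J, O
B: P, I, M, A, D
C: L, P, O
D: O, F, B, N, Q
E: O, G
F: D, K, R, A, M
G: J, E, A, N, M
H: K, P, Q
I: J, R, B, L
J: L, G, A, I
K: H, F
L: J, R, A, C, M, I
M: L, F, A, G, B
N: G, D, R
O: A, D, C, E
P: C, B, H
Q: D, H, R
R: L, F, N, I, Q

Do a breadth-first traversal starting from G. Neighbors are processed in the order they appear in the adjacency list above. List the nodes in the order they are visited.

Visit G; enqueue J, E, A, N, M → queue [J, E, A, N, M]
Visit J; enqueue L, I → queue [E, A, N, M, L, I]
Visit E; enqueue O → queue [A, N, M, L, I, O]
Visit A; enqueue F, B → queue [N, M, L, I, O, F, B]
Visit N; enqueue D, R → queue [M, L, I, O, F, B, D, R]
Visit M → queue [L, I, O, F, B, D, R]
Visit L; enqueue C → queue [I, O, F, B, D, R, C]
Visit I → queue [O, F, B, D, R, C]
Visit O → queue [F, B, D, R, C]
Visit F; enqueue K → queue [B, D, R, C, K]
Visit B; enqueue P → queue [D, R, C, K, P]
Visit D; enqueue Q → queue [R, C, K, P, Q]
Visit R → queue [C, K, P, Q]
Visit C → queue [K, P, Q]
Visit K; enqueue H → queue [P, Q, H]
Visit P → queue [Q, H]
Visit Q → queue [H]
Visit H → queue []

G -> J -> E -> A -> N -> M -> L -> I -> O -> F -> B -> D -> R -> C -> K -> P -> Q -> H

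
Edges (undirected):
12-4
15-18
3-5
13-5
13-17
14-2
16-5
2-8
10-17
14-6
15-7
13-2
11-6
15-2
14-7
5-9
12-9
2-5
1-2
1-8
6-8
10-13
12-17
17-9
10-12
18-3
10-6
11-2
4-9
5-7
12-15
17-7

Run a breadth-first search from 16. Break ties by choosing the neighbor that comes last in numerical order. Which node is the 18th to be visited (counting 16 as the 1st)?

6

Visit 16; enqueue 5 → queue [5]
Visit 5; enqueue 13, 9, 7, 3, 2 → queue [13, 9, 7, 3, 2]
Visit 13; enqueue 17, 10 → queue [9, 7, 3, 2, 17, 10]
Visit 9; enqueue 12, 4 → queue [7, 3, 2, 17, 10, 12, 4]
Visit 7; enqueue 15, 14 → queue [3, 2, 17, 10, 12, 4, 15, 14]
Visit 3; enqueue 18 → queue [2, 17, 10, 12, 4, 15, 14, 18]
Visit 2; enqueue 11, 8, 1 → queue [17, 10, 12, 4, 15, 14, 18, 11, 8, 1]
Visit 17 → queue [10, 12, 4, 15, 14, 18, 11, 8, 1]
Visit 10; enqueue 6 → queue [12, 4, 15, 14, 18, 11, 8, 1, 6]
Visit 12 → queue [4, 15, 14, 18, 11, 8, 1, 6]
Visit 4 → queue [15, 14, 18, 11, 8, 1, 6]
Visit 15 → queue [14, 18, 11, 8, 1, 6]
Visit 14 → queue [18, 11, 8, 1, 6]
Visit 18 → queue [11, 8, 1, 6]
Visit 11 → queue [8, 1, 6]
Visit 8 → queue [1, 6]
Visit 1 → queue [6]
Visit 6 → queue []

Visit order: 16, 5, 13, 9, 7, 3, 2, 17, 10, 12, 4, 15, 14, 18, 11, 8, 1, 6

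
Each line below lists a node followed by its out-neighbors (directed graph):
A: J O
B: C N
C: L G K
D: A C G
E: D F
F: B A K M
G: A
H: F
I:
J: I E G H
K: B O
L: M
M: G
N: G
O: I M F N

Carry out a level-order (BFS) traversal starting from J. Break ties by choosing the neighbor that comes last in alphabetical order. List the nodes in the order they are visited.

Visit J; enqueue I, H, G, E → queue [I, H, G, E]
Visit I → queue [H, G, E]
Visit H; enqueue F → queue [G, E, F]
Visit G; enqueue A → queue [E, F, A]
Visit E; enqueue D → queue [F, A, D]
Visit F; enqueue M, K, B → queue [A, D, M, K, B]
Visit A; enqueue O → queue [D, M, K, B, O]
Visit D; enqueue C → queue [M, K, B, O, C]
Visit M → queue [K, B, O, C]
Visit K → queue [B, O, C]
Visit B; enqueue N → queue [O, C, N]
Visit O → queue [C, N]
Visit C; enqueue L → queue [N, L]
Visit N → queue [L]
Visit L → queue []

J -> I -> H -> G -> E -> F -> A -> D -> M -> K -> B -> O -> C -> N -> L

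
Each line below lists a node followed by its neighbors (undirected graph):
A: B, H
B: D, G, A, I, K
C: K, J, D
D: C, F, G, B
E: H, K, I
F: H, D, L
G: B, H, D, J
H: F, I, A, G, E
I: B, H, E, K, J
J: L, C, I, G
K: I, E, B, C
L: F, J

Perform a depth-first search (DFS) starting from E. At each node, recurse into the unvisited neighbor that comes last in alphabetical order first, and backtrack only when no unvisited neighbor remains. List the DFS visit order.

E, K, I, J, L, F, H, G, D, C, B, A

Visit E
E → K
K → I
I → J
J → L
L → F
F → H
H → G
G → D
D → C
D → B
B → A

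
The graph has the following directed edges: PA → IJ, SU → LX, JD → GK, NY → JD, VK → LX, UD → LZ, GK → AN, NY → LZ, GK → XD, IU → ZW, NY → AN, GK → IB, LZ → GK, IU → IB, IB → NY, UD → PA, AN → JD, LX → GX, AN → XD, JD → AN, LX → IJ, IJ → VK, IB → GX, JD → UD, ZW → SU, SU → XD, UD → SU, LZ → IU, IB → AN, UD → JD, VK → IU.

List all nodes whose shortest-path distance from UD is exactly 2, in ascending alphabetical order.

AN, GK, IJ, IU, LX, XD

Level 0: UD
Level 1: JD, LZ, PA, SU
Level 2: AN, GK, IJ, IU, LX, XD
Level 3: GX, IB, VK, ZW
Level 4: NY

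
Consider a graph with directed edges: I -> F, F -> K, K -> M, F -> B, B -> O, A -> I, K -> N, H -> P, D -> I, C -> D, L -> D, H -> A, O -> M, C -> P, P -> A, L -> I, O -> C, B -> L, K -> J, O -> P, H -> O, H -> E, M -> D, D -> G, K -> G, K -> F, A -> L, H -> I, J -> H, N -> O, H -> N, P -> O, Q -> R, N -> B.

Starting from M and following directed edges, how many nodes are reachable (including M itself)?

BFS from M visits: M, D, G, I, F, B, K, L, O, J, N, C, P, H, A, E
Reachable nodes: 16 of 18 total.

16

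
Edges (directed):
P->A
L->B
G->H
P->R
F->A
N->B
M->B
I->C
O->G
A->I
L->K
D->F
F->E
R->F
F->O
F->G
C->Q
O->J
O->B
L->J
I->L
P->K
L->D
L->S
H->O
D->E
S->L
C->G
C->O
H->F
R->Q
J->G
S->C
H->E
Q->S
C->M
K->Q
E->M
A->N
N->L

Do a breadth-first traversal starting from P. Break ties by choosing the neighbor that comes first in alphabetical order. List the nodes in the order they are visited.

P A K R I N Q F C L B S E G O M D J H

Visit P; enqueue A, K, R → queue [A, K, R]
Visit A; enqueue I, N → queue [K, R, I, N]
Visit K; enqueue Q → queue [R, I, N, Q]
Visit R; enqueue F → queue [I, N, Q, F]
Visit I; enqueue C, L → queue [N, Q, F, C, L]
Visit N; enqueue B → queue [Q, F, C, L, B]
Visit Q; enqueue S → queue [F, C, L, B, S]
Visit F; enqueue E, G, O → queue [C, L, B, S, E, G, O]
Visit C; enqueue M → queue [L, B, S, E, G, O, M]
Visit L; enqueue D, J → queue [B, S, E, G, O, M, D, J]
Visit B → queue [S, E, G, O, M, D, J]
Visit S → queue [E, G, O, M, D, J]
Visit E → queue [G, O, M, D, J]
Visit G; enqueue H → queue [O, M, D, J, H]
Visit O → queue [M, D, J, H]
Visit M → queue [D, J, H]
Visit D → queue [J, H]
Visit J → queue [H]
Visit H → queue []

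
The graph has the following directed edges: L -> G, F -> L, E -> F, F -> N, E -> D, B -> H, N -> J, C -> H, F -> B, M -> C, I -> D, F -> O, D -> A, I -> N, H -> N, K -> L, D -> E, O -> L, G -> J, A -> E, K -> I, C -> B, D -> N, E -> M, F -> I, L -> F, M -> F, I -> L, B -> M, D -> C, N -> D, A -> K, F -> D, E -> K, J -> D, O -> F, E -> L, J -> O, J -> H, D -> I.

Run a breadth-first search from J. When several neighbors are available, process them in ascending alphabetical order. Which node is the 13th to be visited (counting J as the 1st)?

Visit J; enqueue D, H, O → queue [D, H, O]
Visit D; enqueue A, C, E, I, N → queue [H, O, A, C, E, I, N]
Visit H → queue [O, A, C, E, I, N]
Visit O; enqueue F, L → queue [A, C, E, I, N, F, L]
Visit A; enqueue K → queue [C, E, I, N, F, L, K]
Visit C; enqueue B → queue [E, I, N, F, L, K, B]
Visit E; enqueue M → queue [I, N, F, L, K, B, M]
Visit I → queue [N, F, L, K, B, M]
Visit N → queue [F, L, K, B, M]
Visit F → queue [L, K, B, M]
Visit L; enqueue G → queue [K, B, M, G]
Visit K → queue [B, M, G]
Visit B → queue [M, G]
Visit M → queue [G]
Visit G → queue []

Visit order: J, D, H, O, A, C, E, I, N, F, L, K, B, M, G

B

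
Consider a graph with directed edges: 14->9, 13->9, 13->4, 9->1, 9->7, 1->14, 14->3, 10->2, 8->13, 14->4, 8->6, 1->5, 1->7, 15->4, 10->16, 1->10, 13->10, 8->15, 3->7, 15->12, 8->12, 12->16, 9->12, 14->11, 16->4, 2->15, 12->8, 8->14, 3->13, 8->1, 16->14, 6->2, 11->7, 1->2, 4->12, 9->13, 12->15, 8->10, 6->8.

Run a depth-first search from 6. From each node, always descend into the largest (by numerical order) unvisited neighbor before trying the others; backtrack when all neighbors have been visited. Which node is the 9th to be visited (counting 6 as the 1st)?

9

Visit 6
6 → 8
8 → 15
15 → 12
12 → 16
16 → 14
14 → 11
11 → 7
14 → 9
9 → 13
13 → 10
10 → 2
13 → 4
9 → 1
1 → 5
14 → 3

Visit order: 6, 8, 15, 12, 16, 14, 11, 7, 9, 13, 10, 2, 4, 1, 5, 3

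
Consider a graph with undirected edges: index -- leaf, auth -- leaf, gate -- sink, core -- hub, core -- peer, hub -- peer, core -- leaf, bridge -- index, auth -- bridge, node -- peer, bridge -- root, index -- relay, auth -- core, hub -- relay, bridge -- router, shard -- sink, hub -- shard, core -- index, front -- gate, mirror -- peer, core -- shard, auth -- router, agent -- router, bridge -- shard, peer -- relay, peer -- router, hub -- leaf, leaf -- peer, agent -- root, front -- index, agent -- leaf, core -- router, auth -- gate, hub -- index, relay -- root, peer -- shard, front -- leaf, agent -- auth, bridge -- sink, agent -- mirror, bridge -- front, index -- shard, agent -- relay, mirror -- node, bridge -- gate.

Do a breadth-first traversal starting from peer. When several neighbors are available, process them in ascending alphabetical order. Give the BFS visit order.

Visit peer; enqueue core, hub, leaf, mirror, node, relay, router, shard → queue [core, hub, leaf, mirror, node, relay, router, shard]
Visit core; enqueue auth, index → queue [hub, leaf, mirror, node, relay, router, shard, auth, index]
Visit hub → queue [leaf, mirror, node, relay, router, shard, auth, index]
Visit leaf; enqueue agent, front → queue [mirror, node, relay, router, shard, auth, index, agent, front]
Visit mirror → queue [node, relay, router, shard, auth, index, agent, front]
Visit node → queue [relay, router, shard, auth, index, agent, front]
Visit relay; enqueue root → queue [router, shard, auth, index, agent, front, root]
Visit router; enqueue bridge → queue [shard, auth, index, agent, front, root, bridge]
Visit shard; enqueue sink → queue [auth, index, agent, front, root, bridge, sink]
Visit auth; enqueue gate → queue [index, agent, front, root, bridge, sink, gate]
Visit index → queue [agent, front, root, bridge, sink, gate]
Visit agent → queue [front, root, bridge, sink, gate]
Visit front → queue [root, bridge, sink, gate]
Visit root → queue [bridge, sink, gate]
Visit bridge → queue [sink, gate]
Visit sink → queue [gate]
Visit gate → queue []

peer, core, hub, leaf, mirror, node, relay, router, shard, auth, index, agent, front, root, bridge, sink, gate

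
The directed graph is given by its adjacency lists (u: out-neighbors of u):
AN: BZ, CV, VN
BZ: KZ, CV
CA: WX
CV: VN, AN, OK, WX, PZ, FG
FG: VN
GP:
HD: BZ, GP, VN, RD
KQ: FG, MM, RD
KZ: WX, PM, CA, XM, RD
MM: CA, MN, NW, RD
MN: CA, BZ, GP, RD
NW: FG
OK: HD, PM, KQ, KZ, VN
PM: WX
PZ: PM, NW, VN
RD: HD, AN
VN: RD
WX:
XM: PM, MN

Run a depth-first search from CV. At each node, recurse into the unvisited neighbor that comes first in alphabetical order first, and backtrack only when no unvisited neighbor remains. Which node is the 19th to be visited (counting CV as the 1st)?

PZ

Visit CV
CV → AN
AN → BZ
BZ → KZ
KZ → CA
CA → WX
KZ → PM
KZ → RD
RD → HD
HD → GP
HD → VN
KZ → XM
XM → MN
CV → FG
CV → OK
OK → KQ
KQ → MM
MM → NW
CV → PZ

Visit order: CV, AN, BZ, KZ, CA, WX, PM, RD, HD, GP, VN, XM, MN, FG, OK, KQ, MM, NW, PZ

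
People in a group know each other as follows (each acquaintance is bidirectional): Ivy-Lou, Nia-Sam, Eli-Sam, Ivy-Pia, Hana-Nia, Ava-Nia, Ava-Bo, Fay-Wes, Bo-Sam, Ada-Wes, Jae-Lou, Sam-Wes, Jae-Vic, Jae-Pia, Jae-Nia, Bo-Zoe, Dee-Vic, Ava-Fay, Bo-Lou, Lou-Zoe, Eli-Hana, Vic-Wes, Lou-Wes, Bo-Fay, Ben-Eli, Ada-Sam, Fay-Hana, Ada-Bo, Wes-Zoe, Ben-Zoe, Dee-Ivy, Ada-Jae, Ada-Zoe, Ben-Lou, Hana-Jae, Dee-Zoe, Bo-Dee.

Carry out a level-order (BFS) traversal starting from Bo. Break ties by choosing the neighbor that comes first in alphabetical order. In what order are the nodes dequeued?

Visit Bo; enqueue Ada, Ava, Dee, Fay, Lou, Sam, Zoe → queue [Ada, Ava, Dee, Fay, Lou, Sam, Zoe]
Visit Ada; enqueue Jae, Wes → queue [Ava, Dee, Fay, Lou, Sam, Zoe, Jae, Wes]
Visit Ava; enqueue Nia → queue [Dee, Fay, Lou, Sam, Zoe, Jae, Wes, Nia]
Visit Dee; enqueue Ivy, Vic → queue [Fay, Lou, Sam, Zoe, Jae, Wes, Nia, Ivy, Vic]
Visit Fay; enqueue Hana → queue [Lou, Sam, Zoe, Jae, Wes, Nia, Ivy, Vic, Hana]
Visit Lou; enqueue Ben → queue [Sam, Zoe, Jae, Wes, Nia, Ivy, Vic, Hana, Ben]
Visit Sam; enqueue Eli → queue [Zoe, Jae, Wes, Nia, Ivy, Vic, Hana, Ben, Eli]
Visit Zoe → queue [Jae, Wes, Nia, Ivy, Vic, Hana, Ben, Eli]
Visit Jae; enqueue Pia → queue [Wes, Nia, Ivy, Vic, Hana, Ben, Eli, Pia]
Visit Wes → queue [Nia, Ivy, Vic, Hana, Ben, Eli, Pia]
Visit Nia → queue [Ivy, Vic, Hana, Ben, Eli, Pia]
Visit Ivy → queue [Vic, Hana, Ben, Eli, Pia]
Visit Vic → queue [Hana, Ben, Eli, Pia]
Visit Hana → queue [Ben, Eli, Pia]
Visit Ben → queue [Eli, Pia]
Visit Eli → queue [Pia]
Visit Pia → queue []

Bo -> Ada -> Ava -> Dee -> Fay -> Lou -> Sam -> Zoe -> Jae -> Wes -> Nia -> Ivy -> Vic -> Hana -> Ben -> Eli -> Pia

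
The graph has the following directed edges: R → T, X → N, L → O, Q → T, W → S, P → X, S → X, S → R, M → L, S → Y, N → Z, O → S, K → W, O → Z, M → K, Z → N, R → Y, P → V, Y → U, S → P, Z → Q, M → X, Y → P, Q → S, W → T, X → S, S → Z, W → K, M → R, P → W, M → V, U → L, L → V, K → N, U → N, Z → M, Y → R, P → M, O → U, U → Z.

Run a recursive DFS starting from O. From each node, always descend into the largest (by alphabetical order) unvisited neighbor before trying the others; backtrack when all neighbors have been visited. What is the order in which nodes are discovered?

Visit O
O → Z
Z → Q
Q → T
Q → S
S → Y
Y → U
U → N
U → L
L → V
Y → R
Y → P
P → X
P → W
W → K
P → M

O → Z → Q → T → S → Y → U → N → L → V → R → P → X → W → K → M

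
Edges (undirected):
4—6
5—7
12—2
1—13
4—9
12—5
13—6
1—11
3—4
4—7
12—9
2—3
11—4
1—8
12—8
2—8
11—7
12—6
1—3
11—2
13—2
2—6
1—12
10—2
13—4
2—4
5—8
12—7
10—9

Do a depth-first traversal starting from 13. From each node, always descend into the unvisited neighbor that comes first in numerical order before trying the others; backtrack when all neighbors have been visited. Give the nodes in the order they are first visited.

13 -> 1 -> 3 -> 2 -> 4 -> 6 -> 12 -> 5 -> 7 -> 11 -> 8 -> 9 -> 10

Visit 13
13 → 1
1 → 3
3 → 2
2 → 4
4 → 6
6 → 12
12 → 5
5 → 7
7 → 11
5 → 8
12 → 9
9 → 10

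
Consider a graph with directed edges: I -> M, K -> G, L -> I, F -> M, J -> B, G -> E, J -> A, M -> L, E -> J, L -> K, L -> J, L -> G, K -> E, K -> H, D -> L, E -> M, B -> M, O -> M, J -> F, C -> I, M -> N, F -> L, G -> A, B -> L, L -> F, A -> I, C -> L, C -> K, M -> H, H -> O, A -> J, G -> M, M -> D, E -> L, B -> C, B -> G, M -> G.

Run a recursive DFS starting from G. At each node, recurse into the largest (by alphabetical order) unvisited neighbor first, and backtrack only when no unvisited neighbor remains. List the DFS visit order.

Visit G
G → M
M → N
M → L
L → K
K → H
H → O
K → E
E → J
J → F
J → B
B → C
C → I
J → A
M → D

G -> M -> N -> L -> K -> H -> O -> E -> J -> F -> B -> C -> I -> A -> D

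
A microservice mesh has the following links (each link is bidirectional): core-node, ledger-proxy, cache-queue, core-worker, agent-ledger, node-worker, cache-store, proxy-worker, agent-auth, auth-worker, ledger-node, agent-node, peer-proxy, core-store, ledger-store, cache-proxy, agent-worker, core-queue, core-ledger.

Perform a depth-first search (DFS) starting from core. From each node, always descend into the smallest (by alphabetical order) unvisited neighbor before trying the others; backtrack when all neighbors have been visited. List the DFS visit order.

core → ledger → agent → auth → worker → node → proxy → cache → queue → store → peer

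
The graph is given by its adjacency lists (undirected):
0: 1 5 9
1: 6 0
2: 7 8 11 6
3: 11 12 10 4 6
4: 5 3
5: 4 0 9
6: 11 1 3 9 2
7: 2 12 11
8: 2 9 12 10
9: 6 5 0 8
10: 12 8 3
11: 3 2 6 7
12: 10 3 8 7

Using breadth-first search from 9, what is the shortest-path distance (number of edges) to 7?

Level 0: 9
Level 1: 0, 5, 6, 8
Level 2: 1, 2, 3, 4, 10, 11, 12
Level 3: 7
7 first appears at level 3.

3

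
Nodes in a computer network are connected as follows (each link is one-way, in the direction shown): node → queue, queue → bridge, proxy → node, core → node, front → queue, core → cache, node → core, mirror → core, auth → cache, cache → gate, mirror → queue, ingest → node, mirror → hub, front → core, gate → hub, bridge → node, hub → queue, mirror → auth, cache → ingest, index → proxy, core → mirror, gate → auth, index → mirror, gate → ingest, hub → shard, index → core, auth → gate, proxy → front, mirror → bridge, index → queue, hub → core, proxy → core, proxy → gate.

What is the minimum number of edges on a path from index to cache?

Level 0: index
Level 1: core, mirror, proxy, queue
Level 2: auth, bridge, cache, front, gate, hub, node
Level 3: ingest, shard
cache first appears at level 2.

2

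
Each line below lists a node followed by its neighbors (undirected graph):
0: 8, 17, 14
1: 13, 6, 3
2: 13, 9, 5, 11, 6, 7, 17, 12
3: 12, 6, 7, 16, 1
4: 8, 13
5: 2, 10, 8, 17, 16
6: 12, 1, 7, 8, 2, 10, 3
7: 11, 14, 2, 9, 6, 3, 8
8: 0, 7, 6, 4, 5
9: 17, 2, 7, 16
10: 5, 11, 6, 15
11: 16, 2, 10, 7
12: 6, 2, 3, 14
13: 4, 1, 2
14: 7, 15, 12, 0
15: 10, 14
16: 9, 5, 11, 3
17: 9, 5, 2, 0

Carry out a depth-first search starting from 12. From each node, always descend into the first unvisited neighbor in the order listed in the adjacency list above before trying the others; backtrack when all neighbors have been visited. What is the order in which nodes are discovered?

Visit 12
12 → 6
6 → 1
1 → 13
13 → 4
4 → 8
8 → 0
0 → 17
17 → 9
9 → 2
2 → 5
5 → 10
10 → 11
11 → 16
16 → 3
3 → 7
7 → 14
14 → 15

12 6 1 13 4 8 0 17 9 2 5 10 11 16 3 7 14 15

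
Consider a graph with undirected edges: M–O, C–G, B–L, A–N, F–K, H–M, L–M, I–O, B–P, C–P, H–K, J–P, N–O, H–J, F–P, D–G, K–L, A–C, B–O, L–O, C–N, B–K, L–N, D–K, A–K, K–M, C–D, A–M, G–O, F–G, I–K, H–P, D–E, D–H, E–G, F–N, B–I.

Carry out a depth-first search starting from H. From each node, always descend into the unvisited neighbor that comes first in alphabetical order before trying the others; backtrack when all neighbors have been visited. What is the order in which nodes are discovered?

Visit H
H → D
D → C
C → A
A → K
K → B
B → I
I → O
O → G
G → E
G → F
F → N
N → L
L → M
F → P
P → J

H D C A K B I O G E F N L M P J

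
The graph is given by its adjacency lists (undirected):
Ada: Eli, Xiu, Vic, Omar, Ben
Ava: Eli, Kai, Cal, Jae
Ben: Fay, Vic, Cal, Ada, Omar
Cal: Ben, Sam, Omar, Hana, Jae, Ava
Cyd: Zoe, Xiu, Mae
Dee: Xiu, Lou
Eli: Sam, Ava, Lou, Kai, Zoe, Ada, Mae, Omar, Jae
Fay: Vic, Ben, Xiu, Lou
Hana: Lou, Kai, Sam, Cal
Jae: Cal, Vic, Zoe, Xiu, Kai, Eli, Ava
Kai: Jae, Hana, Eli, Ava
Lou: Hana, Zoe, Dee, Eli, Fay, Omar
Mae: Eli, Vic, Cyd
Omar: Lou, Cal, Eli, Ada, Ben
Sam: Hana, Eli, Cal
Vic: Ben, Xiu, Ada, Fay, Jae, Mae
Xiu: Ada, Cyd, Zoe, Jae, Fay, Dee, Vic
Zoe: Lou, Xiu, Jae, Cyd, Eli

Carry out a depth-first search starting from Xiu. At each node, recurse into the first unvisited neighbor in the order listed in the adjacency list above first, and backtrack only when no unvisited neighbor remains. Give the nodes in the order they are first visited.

Visit Xiu
Xiu → Ada
Ada → Eli
Eli → Sam
Sam → Hana
Hana → Lou
Lou → Zoe
Zoe → Jae
Jae → Cal
Cal → Ben
Ben → Fay
Fay → Vic
Vic → Mae
Mae → Cyd
Ben → Omar
Cal → Ava
Ava → Kai
Lou → Dee

Xiu, Ada, Eli, Sam, Hana, Lou, Zoe, Jae, Cal, Ben, Fay, Vic, Mae, Cyd, Omar, Ava, Kai, Dee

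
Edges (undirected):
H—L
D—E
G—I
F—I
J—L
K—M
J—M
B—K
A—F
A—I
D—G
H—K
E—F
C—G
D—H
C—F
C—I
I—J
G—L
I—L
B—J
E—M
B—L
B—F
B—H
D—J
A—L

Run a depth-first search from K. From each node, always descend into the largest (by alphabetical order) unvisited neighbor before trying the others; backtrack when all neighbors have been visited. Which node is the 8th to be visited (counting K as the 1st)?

Visit K
K → M
M → J
J → L
L → I
I → G
G → D
D → H
H → B
B → F
F → E
F → C
F → A

Visit order: K, M, J, L, I, G, D, H, B, F, E, C, A

H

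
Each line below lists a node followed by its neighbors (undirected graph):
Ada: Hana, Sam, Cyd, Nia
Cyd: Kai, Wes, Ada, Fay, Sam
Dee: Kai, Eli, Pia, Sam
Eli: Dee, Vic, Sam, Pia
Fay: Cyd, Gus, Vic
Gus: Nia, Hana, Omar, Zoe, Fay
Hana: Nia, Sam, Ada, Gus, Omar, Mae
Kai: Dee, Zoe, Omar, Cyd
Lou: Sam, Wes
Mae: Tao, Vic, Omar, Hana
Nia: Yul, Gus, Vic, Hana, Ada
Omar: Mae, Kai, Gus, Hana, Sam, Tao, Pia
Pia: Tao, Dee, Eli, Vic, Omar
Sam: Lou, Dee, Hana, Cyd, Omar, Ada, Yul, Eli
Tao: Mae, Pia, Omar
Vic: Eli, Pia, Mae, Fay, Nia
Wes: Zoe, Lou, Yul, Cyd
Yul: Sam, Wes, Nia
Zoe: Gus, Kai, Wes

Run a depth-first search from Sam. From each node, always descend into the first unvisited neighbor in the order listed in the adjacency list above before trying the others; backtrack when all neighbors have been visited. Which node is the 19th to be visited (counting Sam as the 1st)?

Fay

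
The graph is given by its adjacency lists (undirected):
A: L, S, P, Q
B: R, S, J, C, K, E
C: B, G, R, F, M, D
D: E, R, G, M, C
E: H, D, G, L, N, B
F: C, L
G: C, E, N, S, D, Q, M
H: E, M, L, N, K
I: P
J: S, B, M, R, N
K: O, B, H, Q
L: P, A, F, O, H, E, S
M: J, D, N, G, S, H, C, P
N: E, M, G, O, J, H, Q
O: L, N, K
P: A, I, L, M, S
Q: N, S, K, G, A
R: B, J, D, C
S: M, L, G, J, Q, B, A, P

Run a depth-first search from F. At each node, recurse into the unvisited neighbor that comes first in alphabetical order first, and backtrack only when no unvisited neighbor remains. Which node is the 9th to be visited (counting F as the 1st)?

K

Visit F
F → C
C → B
B → E
E → D
D → G
G → M
M → H
H → K
K → O
O → L
L → A
A → P
P → I
P → S
S → J
J → N
N → Q
J → R

Visit order: F, C, B, E, D, G, M, H, K, O, L, A, P, I, S, J, N, Q, R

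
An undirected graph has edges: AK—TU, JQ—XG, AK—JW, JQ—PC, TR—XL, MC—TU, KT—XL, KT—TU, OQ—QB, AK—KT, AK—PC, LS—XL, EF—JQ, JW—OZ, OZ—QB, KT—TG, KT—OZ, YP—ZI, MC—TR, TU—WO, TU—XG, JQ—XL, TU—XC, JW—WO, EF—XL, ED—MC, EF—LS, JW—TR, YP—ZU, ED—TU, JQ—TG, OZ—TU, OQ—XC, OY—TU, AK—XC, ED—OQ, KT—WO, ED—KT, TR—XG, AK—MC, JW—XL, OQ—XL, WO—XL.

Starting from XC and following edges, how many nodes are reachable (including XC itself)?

20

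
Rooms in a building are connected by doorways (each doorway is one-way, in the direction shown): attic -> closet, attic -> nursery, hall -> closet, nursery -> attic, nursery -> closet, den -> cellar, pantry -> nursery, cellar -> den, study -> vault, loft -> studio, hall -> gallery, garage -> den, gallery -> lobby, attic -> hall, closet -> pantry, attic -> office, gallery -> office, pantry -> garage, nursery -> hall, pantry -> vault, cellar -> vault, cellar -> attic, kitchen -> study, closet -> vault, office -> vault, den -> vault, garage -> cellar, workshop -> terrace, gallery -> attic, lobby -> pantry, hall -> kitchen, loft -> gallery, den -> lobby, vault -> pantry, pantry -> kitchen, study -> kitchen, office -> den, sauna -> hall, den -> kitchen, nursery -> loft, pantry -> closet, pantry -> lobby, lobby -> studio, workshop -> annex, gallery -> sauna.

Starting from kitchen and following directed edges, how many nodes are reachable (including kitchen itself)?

17

BFS from kitchen visits: kitchen, study, vault, pantry, nursery, lobby, garage, closet, loft, hall, attic, studio, den, cellar, gallery, office, sauna
Reachable nodes: 17 of 20 total.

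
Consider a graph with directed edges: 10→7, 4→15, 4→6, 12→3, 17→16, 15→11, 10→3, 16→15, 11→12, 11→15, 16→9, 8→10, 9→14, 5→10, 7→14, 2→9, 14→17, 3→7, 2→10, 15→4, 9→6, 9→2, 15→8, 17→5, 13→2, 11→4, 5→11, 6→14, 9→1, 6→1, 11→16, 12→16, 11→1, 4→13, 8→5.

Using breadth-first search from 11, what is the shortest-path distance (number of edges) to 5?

Level 0: 11
Level 1: 1, 4, 12, 15, 16
Level 2: 3, 6, 8, 9, 13
Level 3: 2, 5, 7, 10, 14
Level 4: 17
5 first appears at level 3.

3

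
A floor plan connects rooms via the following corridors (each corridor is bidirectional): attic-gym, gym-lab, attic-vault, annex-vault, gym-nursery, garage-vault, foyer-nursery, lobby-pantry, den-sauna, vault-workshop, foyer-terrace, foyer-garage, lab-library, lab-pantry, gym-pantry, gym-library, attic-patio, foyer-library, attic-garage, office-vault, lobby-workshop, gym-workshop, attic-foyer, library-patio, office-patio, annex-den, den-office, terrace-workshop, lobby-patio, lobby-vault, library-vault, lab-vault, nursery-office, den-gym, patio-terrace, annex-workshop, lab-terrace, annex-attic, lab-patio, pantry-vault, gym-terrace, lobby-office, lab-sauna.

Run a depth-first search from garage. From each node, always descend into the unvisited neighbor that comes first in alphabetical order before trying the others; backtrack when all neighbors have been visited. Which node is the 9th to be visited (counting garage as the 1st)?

Visit garage
garage → attic
attic → annex
annex → den
den → gym
gym → lab
lab → library
library → foyer
foyer → nursery
nursery → office
office → lobby
lobby → pantry
pantry → vault
vault → workshop
workshop → terrace
terrace → patio
lab → sauna

Visit order: garage, attic, annex, den, gym, lab, library, foyer, nursery, office, lobby, pantry, vault, workshop, terrace, patio, sauna

nursery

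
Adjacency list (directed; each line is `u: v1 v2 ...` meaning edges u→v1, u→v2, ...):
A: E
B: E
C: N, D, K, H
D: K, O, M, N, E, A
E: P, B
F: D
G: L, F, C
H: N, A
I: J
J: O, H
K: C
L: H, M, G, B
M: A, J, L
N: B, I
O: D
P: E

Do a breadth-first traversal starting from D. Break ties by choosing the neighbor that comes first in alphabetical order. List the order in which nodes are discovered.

Visit D; enqueue A, E, K, M, N, O → queue [A, E, K, M, N, O]
Visit A → queue [E, K, M, N, O]
Visit E; enqueue B, P → queue [K, M, N, O, B, P]
Visit K; enqueue C → queue [M, N, O, B, P, C]
Visit M; enqueue J, L → queue [N, O, B, P, C, J, L]
Visit N; enqueue I → queue [O, B, P, C, J, L, I]
Visit O → queue [B, P, C, J, L, I]
Visit B → queue [P, C, J, L, I]
Visit P → queue [C, J, L, I]
Visit C; enqueue H → queue [J, L, I, H]
Visit J → queue [L, I, H]
Visit L; enqueue G → queue [I, H, G]
Visit I → queue [H, G]
Visit H → queue [G]
Visit G; enqueue F → queue [F]
Visit F → queue []

D -> A -> E -> K -> M -> N -> O -> B -> P -> C -> J -> L -> I -> H -> G -> F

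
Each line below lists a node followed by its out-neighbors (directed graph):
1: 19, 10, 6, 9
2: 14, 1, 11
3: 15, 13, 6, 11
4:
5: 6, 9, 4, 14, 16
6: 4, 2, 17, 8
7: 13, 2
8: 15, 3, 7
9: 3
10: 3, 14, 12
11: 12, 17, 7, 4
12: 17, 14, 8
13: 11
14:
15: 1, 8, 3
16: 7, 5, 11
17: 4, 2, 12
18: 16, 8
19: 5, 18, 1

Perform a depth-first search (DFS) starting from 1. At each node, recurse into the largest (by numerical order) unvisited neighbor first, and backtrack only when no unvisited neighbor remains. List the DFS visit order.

Visit 1
1 → 19
19 → 18
18 → 16
16 → 11
11 → 17
17 → 12
12 → 14
12 → 8
8 → 15
15 → 3
3 → 13
3 → 6
6 → 4
6 → 2
8 → 7
16 → 5
5 → 9
1 → 10

1 19 18 16 11 17 12 14 8 15 3 13 6 4 2 7 5 9 10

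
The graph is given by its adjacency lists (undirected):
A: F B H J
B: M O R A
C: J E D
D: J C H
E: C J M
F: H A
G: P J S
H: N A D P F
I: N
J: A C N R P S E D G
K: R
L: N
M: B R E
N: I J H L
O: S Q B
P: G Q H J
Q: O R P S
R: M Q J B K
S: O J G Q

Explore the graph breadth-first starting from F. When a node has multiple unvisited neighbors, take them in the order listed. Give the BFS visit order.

Visit F; enqueue H, A → queue [H, A]
Visit H; enqueue N, D, P → queue [A, N, D, P]
Visit A; enqueue B, J → queue [N, D, P, B, J]
Visit N; enqueue I, L → queue [D, P, B, J, I, L]
Visit D; enqueue C → queue [P, B, J, I, L, C]
Visit P; enqueue G, Q → queue [B, J, I, L, C, G, Q]
Visit B; enqueue M, O, R → queue [J, I, L, C, G, Q, M, O, R]
Visit J; enqueue S, E → queue [I, L, C, G, Q, M, O, R, S, E]
Visit I → queue [L, C, G, Q, M, O, R, S, E]
Visit L → queue [C, G, Q, M, O, R, S, E]
Visit C → queue [G, Q, M, O, R, S, E]
Visit G → queue [Q, M, O, R, S, E]
Visit Q → queue [M, O, R, S, E]
Visit M → queue [O, R, S, E]
Visit O → queue [R, S, E]
Visit R; enqueue K → queue [S, E, K]
Visit S → queue [E, K]
Visit E → queue [K]
Visit K → queue []

F -> H -> A -> N -> D -> P -> B -> J -> I -> L -> C -> G -> Q -> M -> O -> R -> S -> E -> K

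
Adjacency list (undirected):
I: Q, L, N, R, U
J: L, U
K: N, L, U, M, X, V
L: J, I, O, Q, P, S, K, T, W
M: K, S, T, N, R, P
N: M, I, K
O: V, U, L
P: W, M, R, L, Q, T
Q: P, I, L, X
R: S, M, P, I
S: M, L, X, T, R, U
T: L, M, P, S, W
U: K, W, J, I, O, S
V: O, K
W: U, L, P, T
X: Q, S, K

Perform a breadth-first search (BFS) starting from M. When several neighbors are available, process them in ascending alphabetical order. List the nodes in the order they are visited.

M → K → N → P → R → S → T → L → U → V → X → I → Q → W → J → O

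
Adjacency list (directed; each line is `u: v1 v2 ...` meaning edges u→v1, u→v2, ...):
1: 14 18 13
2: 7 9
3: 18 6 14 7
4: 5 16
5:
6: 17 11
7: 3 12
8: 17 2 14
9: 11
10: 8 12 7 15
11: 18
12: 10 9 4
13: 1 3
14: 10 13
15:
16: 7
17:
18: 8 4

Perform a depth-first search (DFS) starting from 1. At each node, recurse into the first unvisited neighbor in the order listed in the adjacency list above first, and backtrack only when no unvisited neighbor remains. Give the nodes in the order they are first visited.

1, 14, 10, 8, 17, 2, 7, 3, 18, 4, 5, 16, 6, 11, 12, 9, 15, 13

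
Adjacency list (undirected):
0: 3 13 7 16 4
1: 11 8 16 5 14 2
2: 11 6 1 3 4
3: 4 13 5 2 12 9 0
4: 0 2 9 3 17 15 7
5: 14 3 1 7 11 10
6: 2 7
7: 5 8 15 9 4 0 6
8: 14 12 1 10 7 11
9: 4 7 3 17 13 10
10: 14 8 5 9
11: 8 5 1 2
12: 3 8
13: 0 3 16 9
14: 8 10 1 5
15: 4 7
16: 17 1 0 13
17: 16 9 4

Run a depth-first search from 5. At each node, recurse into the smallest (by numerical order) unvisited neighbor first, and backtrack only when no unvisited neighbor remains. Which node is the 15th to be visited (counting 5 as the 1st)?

14

Visit 5
5 → 1
1 → 2
2 → 3
3 → 0
0 → 4
4 → 7
7 → 6
7 → 8
8 → 10
10 → 9
9 → 13
13 → 16
16 → 17
10 → 14
8 → 11
8 → 12
7 → 15

Visit order: 5, 1, 2, 3, 0, 4, 7, 6, 8, 10, 9, 13, 16, 17, 14, 11, 12, 15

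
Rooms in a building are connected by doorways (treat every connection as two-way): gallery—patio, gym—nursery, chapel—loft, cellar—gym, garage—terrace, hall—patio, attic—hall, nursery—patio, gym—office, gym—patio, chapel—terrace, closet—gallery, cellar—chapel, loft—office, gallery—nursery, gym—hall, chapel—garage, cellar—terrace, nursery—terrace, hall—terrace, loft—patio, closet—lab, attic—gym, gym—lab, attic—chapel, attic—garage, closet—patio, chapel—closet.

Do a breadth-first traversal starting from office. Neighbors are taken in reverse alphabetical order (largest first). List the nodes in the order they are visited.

office loft gym patio chapel nursery lab hall cellar attic gallery closet terrace garage

Visit office; enqueue loft, gym → queue [loft, gym]
Visit loft; enqueue patio, chapel → queue [gym, patio, chapel]
Visit gym; enqueue nursery, lab, hall, cellar, attic → queue [patio, chapel, nursery, lab, hall, cellar, attic]
Visit patio; enqueue gallery, closet → queue [chapel, nursery, lab, hall, cellar, attic, gallery, closet]
Visit chapel; enqueue terrace, garage → queue [nursery, lab, hall, cellar, attic, gallery, closet, terrace, garage]
Visit nursery → queue [lab, hall, cellar, attic, gallery, closet, terrace, garage]
Visit lab → queue [hall, cellar, attic, gallery, closet, terrace, garage]
Visit hall → queue [cellar, attic, gallery, closet, terrace, garage]
Visit cellar → queue [attic, gallery, closet, terrace, garage]
Visit attic → queue [gallery, closet, terrace, garage]
Visit gallery → queue [closet, terrace, garage]
Visit closet → queue [terrace, garage]
Visit terrace → queue [garage]
Visit garage → queue []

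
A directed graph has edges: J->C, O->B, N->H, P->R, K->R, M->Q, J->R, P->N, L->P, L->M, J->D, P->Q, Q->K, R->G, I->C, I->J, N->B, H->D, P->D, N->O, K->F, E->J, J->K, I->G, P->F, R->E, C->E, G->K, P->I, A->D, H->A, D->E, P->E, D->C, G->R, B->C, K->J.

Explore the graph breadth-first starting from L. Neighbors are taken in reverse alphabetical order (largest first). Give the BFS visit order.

L, P, M, R, Q, N, I, F, E, D, G, K, O, H, B, J, C, A

Visit L; enqueue P, M → queue [P, M]
Visit P; enqueue R, Q, N, I, F, E, D → queue [M, R, Q, N, I, F, E, D]
Visit M → queue [R, Q, N, I, F, E, D]
Visit R; enqueue G → queue [Q, N, I, F, E, D, G]
Visit Q; enqueue K → queue [N, I, F, E, D, G, K]
Visit N; enqueue O, H, B → queue [I, F, E, D, G, K, O, H, B]
Visit I; enqueue J, C → queue [F, E, D, G, K, O, H, B, J, C]
Visit F → queue [E, D, G, K, O, H, B, J, C]
Visit E → queue [D, G, K, O, H, B, J, C]
Visit D → queue [G, K, O, H, B, J, C]
Visit G → queue [K, O, H, B, J, C]
Visit K → queue [O, H, B, J, C]
Visit O → queue [H, B, J, C]
Visit H; enqueue A → queue [B, J, C, A]
Visit B → queue [J, C, A]
Visit J → queue [C, A]
Visit C → queue [A]
Visit A → queue []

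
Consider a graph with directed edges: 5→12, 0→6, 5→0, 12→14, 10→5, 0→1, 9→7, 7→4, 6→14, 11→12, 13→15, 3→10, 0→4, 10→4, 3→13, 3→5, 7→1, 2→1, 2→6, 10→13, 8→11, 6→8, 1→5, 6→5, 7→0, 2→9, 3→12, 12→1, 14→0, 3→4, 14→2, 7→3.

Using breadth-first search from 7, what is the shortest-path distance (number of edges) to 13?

2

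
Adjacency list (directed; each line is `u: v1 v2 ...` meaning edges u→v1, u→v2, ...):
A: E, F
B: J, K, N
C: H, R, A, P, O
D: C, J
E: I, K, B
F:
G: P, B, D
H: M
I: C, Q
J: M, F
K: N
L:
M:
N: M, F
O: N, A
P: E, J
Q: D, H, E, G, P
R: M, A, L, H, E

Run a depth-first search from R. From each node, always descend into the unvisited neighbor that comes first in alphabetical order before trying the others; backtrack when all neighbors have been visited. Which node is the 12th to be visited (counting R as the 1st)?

Visit R
R → A
A → E
E → B
B → J
J → F
J → M
B → K
K → N
E → I
I → C
C → H
C → O
C → P
I → Q
Q → D
Q → G
R → L

Visit order: R, A, E, B, J, F, M, K, N, I, C, H, O, P, Q, D, G, L

H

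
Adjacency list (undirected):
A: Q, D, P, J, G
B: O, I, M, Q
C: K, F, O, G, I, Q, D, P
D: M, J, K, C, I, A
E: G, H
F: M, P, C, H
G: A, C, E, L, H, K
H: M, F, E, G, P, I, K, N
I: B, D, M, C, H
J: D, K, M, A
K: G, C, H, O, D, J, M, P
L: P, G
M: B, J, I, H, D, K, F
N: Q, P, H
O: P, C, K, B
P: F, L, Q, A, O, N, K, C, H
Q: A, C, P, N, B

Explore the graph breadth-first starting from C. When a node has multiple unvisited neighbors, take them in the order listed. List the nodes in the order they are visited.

Visit C; enqueue K, F, O, G, I, Q, D, P → queue [K, F, O, G, I, Q, D, P]
Visit K; enqueue H, J, M → queue [F, O, G, I, Q, D, P, H, J, M]
Visit F → queue [O, G, I, Q, D, P, H, J, M]
Visit O; enqueue B → queue [G, I, Q, D, P, H, J, M, B]
Visit G; enqueue A, E, L → queue [I, Q, D, P, H, J, M, B, A, E, L]
Visit I → queue [Q, D, P, H, J, M, B, A, E, L]
Visit Q; enqueue N → queue [D, P, H, J, M, B, A, E, L, N]
Visit D → queue [P, H, J, M, B, A, E, L, N]
Visit P → queue [H, J, M, B, A, E, L, N]
Visit H → queue [J, M, B, A, E, L, N]
Visit J → queue [M, B, A, E, L, N]
Visit M → queue [B, A, E, L, N]
Visit B → queue [A, E, L, N]
Visit A → queue [E, L, N]
Visit E → queue [L, N]
Visit L → queue [N]
Visit N → queue []

C, K, F, O, G, I, Q, D, P, H, J, M, B, A, E, L, N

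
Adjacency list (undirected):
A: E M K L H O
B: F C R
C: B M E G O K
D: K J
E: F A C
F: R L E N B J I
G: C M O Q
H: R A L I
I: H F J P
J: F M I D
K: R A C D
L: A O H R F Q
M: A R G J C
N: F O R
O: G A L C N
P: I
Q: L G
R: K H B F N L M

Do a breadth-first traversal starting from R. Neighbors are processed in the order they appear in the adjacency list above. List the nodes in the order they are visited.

Visit R; enqueue K, H, B, F, N, L, M → queue [K, H, B, F, N, L, M]
Visit K; enqueue A, C, D → queue [H, B, F, N, L, M, A, C, D]
Visit H; enqueue I → queue [B, F, N, L, M, A, C, D, I]
Visit B → queue [F, N, L, M, A, C, D, I]
Visit F; enqueue E, J → queue [N, L, M, A, C, D, I, E, J]
Visit N; enqueue O → queue [L, M, A, C, D, I, E, J, O]
Visit L; enqueue Q → queue [M, A, C, D, I, E, J, O, Q]
Visit M; enqueue G → queue [A, C, D, I, E, J, O, Q, G]
Visit A → queue [C, D, I, E, J, O, Q, G]
Visit C → queue [D, I, E, J, O, Q, G]
Visit D → queue [I, E, J, O, Q, G]
Visit I; enqueue P → queue [E, J, O, Q, G, P]
Visit E → queue [J, O, Q, G, P]
Visit J → queue [O, Q, G, P]
Visit O → queue [Q, G, P]
Visit Q → queue [G, P]
Visit G → queue [P]
Visit P → queue []

R, K, H, B, F, N, L, M, A, C, D, I, E, J, O, Q, G, P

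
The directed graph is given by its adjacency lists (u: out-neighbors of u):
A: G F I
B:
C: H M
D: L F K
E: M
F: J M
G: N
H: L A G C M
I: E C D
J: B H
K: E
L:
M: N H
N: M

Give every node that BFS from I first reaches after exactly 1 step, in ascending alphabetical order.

Level 0: I
Level 1: C, D, E
Level 2: F, H, K, L, M
Level 3: A, G, J, N
Level 4: B

C, D, E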